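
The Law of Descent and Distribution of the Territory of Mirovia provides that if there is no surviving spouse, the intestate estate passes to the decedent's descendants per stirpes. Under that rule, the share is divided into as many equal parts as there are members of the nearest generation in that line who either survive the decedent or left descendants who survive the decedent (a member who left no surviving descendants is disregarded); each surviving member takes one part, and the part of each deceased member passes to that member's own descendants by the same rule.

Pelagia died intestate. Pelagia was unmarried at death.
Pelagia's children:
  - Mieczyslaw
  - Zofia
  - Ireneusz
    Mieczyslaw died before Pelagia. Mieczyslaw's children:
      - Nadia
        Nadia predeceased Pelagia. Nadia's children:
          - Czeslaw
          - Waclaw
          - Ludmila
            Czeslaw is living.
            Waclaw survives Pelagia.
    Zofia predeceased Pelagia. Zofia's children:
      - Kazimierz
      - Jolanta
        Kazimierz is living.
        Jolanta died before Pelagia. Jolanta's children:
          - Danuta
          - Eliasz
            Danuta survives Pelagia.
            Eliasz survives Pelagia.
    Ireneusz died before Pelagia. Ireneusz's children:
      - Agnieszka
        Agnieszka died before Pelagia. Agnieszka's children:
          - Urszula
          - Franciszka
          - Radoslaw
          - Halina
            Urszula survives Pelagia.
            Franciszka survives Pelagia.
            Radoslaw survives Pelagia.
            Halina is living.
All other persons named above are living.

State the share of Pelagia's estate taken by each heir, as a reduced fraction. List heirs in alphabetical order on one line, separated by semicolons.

There is no surviving spouse, so the entire estate passes to Pelagia's descendants per stirpes.
The estate is divided into 3 equal shares of 1/3 among Mieczyslaw, Zofia, Ireneusz.
Mieczyslaw predeceased; the 1/3 allotted to Mieczyslaw's branch passes to Mieczyslaw's issue by representation.
Nadia's line is the sole branch at this level, so the full 1/3 passes to Nadia's issue by representation.
The 1/3 is divided into 3 equal shares of 1/9 among Czeslaw, Waclaw, Ludmila.
Czeslaw is living and takes 1/9.
Waclaw is living and takes 1/9.
Ludmila is living and takes 1/9.
Zofia predeceased; the 1/3 allotted to Zofia's branch passes to Zofia's issue by representation.
The 1/3 is divided into 2 equal shares of 1/6 among Kazimierz, Jolanta.
Kazimierz is living and takes 1/6.
Jolanta predeceased; the 1/6 allotted to Jolanta's branch passes to Jolanta's issue by representation.
The 1/6 is divided into 2 equal shares of 1/12 among Danuta, Eliasz.
Danuta is living and takes 1/12.
Eliasz is living and takes 1/12.
Ireneusz predeceased; the 1/3 allotted to Ireneusz's branch passes to Ireneusz's issue by representation.
Agnieszka's line is the sole branch at this level, so the full 1/3 passes to Agnieszka's issue by representation.
The 1/3 is divided into 4 equal shares of 1/12 among Urszula, Franciszka, Radoslaw, Halina.
Urszula is living and takes 1/12.
Franciszka is living and takes 1/12.
Radoslaw is living and takes 1/12.
Halina is living and takes 1/12.

Czeslaw 1/9; Danuta 1/12; Eliasz 1/12; Franciszka 1/12; Halina 1/12; Kazimierz 1/6; Ludmila 1/9; Radoslaw 1/12; Urszula 1/12; Waclaw 1/9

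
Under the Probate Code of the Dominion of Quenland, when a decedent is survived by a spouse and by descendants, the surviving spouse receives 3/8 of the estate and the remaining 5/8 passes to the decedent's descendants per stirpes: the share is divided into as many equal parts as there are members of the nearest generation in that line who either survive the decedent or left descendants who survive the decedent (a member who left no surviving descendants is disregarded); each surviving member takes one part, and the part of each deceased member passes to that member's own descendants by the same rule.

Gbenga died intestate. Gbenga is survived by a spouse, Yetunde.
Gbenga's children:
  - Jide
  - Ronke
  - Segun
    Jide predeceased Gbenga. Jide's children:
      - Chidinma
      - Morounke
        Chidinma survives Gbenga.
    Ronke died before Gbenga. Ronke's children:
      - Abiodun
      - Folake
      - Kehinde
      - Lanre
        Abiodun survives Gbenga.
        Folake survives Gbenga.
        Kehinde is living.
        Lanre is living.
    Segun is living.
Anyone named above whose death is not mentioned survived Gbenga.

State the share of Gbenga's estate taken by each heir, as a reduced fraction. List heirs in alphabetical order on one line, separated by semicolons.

Abiodun 5/96; Chidinma 5/48; Folake 5/96; Kehinde 5/96; Lanre 5/96; Morounke 5/48; Segun 5/24; Yetunde 3/8

Yetunde, as surviving spouse, takes 3/8.
The remaining 5/8 passes to Gbenga's descendants per stirpes.
The 5/8 is divided into 3 equal shares of 5/24 among Jide, Ronke, Segun.
Jide predeceased; the 5/24 allotted to Jide's branch passes to Jide's issue by representation.
The 5/24 is divided into 2 equal shares of 5/48 among Chidinma, Morounke.
Chidinma is living and takes 5/48.
Morounke is living and takes 5/48.
Ronke predeceased; the 5/24 allotted to Ronke's branch passes to Ronke's issue by representation.
The 5/24 is divided into 4 equal shares of 5/96 among Abiodun, Folake, Kehinde, Lanre.
Abiodun is living and takes 5/96.
Folake is living and takes 5/96.
Kehinde is living and takes 5/96.
Lanre is living and takes 5/96.
Segun is living and takes 5/24.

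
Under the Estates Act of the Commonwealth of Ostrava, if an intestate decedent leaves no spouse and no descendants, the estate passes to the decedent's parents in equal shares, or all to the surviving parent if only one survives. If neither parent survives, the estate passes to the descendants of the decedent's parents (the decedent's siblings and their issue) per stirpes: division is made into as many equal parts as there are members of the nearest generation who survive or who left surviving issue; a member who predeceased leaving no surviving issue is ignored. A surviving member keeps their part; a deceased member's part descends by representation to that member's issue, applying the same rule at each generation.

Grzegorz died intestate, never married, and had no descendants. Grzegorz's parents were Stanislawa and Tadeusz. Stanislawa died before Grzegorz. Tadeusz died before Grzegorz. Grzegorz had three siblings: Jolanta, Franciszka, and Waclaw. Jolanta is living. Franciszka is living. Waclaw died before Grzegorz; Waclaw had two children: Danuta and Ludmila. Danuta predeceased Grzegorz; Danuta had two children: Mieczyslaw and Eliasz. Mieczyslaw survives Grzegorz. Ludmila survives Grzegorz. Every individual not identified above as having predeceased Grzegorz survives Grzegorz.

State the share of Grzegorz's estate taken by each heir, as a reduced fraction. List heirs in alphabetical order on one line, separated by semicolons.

Neither parent survives and there are no descendants, so the estate passes to Grzegorz's siblings and their issue per stirpes.
The estate is divided into 3 equal shares of 1/3 among Jolanta, Franciszka, Waclaw.
Jolanta is living and takes 1/3.
Franciszka is living and takes 1/3.
Waclaw predeceased; the 1/3 allotted to Waclaw's branch passes to Waclaw's issue by representation.
The 1/3 is divided into 2 equal shares of 1/6 among Danuta, Ludmila.
Danuta predeceased; the 1/6 allotted to Danuta's branch passes to Danuta's issue by representation.
The 1/6 is divided into 2 equal shares of 1/12 among Mieczyslaw, Eliasz.
Mieczyslaw is living and takes 1/12.
Eliasz is living and takes 1/12.
Ludmila is living and takes 1/6.

Eliasz 1/12; Franciszka 1/3; Jolanta 1/3; Ludmila 1/6; Mieczyslaw 1/12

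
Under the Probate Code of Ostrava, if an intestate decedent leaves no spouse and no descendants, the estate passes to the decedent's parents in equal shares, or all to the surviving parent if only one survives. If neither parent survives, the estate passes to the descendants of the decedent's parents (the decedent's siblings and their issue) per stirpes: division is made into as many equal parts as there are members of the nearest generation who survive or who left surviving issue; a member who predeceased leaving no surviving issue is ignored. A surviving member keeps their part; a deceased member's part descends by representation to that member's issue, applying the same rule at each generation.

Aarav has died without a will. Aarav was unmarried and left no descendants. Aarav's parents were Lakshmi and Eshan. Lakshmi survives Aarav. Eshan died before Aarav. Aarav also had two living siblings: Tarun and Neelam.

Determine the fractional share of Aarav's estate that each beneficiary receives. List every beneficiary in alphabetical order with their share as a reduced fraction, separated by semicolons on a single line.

Lakshmi 1

Only one parent, Lakshmi, survives, so Lakshmi takes the entire estate. The siblings take nothing because a surviving parent has priority.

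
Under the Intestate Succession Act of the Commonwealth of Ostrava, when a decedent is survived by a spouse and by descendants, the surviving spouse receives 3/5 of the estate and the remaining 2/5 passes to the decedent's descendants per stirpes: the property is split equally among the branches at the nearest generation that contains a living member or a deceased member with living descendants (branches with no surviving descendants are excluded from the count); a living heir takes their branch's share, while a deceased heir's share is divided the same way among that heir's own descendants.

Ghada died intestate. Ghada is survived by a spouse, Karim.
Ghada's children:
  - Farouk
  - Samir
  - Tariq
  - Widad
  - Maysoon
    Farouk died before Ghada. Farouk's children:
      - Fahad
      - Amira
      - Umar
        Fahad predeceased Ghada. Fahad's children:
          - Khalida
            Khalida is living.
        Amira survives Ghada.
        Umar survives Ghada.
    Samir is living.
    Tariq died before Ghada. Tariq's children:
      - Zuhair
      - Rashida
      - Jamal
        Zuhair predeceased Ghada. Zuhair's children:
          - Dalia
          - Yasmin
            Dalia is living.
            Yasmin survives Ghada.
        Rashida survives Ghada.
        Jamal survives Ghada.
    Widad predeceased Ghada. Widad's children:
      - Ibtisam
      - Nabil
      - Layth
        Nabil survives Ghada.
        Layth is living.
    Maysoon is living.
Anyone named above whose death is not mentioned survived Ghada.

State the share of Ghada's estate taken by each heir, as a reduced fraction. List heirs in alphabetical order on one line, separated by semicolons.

Amira 2/75; Dalia 1/75; Ibtisam 2/75; Jamal 2/75; Karim 3/5; Khalida 2/75; Layth 2/75; Maysoon 2/25; Nabil 2/75; Rashida 2/75; Samir 2/25; Umar 2/75; Yasmin 1/75

Karim, as surviving spouse, takes 3/5.
The remaining 2/5 passes to Ghada's descendants per stirpes.
The 2/5 is divided into 5 equal shares of 2/25 among Farouk, Samir, Tariq, Widad, Maysoon.
Farouk predeceased; the 2/25 allotted to Farouk's branch passes to Farouk's issue by representation.
The 2/25 is divided into 3 equal shares of 2/75 among Fahad, Amira, Umar.
Fahad predeceased; the 2/75 allotted to Fahad's branch passes to Fahad's issue by representation.
Khalida is the sole taker at this level and receives the full 2/75.
Amira is living and takes 2/75.
Umar is living and takes 2/75.
Samir is living and takes 2/25.
Tariq predeceased; the 2/25 allotted to Tariq's branch passes to Tariq's issue by representation.
The 2/25 is divided into 3 equal shares of 2/75 among Zuhair, Rashida, Jamal.
Zuhair predeceased; the 2/75 allotted to Zuhair's branch passes to Zuhair's issue by representation.
The 2/75 is divided into 2 equal shares of 1/75 among Dalia, Yasmin.
Dalia is living and takes 1/75.
Yasmin is living and takes 1/75.
Rashida is living and takes 2/75.
Jamal is living and takes 2/75.
Widad predeceased; the 2/25 allotted to Widad's branch passes to Widad's issue by representation.
The 2/25 is divided into 3 equal shares of 2/75 among Ibtisam, Nabil, Layth.
Ibtisam is living and takes 2/75.
Nabil is living and takes 2/75.
Layth is living and takes 2/75.
Maysoon is living and takes 2/25.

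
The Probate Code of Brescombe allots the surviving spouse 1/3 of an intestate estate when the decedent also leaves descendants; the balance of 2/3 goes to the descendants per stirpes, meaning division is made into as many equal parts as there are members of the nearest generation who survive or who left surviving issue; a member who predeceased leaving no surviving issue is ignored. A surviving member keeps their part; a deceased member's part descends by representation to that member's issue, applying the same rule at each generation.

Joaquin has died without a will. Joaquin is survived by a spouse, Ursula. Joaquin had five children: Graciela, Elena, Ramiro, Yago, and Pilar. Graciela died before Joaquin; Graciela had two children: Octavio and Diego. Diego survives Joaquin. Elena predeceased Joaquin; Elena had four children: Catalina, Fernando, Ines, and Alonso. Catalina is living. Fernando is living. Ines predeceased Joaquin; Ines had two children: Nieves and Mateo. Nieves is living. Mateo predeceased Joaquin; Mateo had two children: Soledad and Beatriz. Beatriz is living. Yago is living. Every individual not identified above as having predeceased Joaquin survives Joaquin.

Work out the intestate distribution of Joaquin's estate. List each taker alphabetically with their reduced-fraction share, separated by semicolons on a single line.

Ursula, as surviving spouse, takes 1/3.
The remaining 2/3 passes to Joaquin's descendants per stirpes.
The 2/3 is divided into 5 equal shares of 2/15 among Graciela, Elena, Ramiro, Yago, Pilar.
Graciela predeceased; the 2/15 allotted to Graciela's branch passes to Graciela's issue by representation.
The 2/15 is divided into 2 equal shares of 1/15 among Octavio, Diego.
Octavio is living and takes 1/15.
Diego is living and takes 1/15.
Elena predeceased; the 2/15 allotted to Elena's branch passes to Elena's issue by representation.
The 2/15 is divided into 4 equal shares of 1/30 among Catalina, Fernando, Ines, Alonso.
Catalina is living and takes 1/30.
Fernando is living and takes 1/30.
Ines predeceased; the 1/30 allotted to Ines's branch passes to Ines's issue by representation.
The 1/30 is divided into 2 equal shares of 1/60 among Nieves, Mateo.
Nieves is living and takes 1/60.
Mateo predeceased; the 1/60 allotted to Mateo's branch passes to Mateo's issue by representation.
The 1/60 is divided into 2 equal shares of 1/120 among Soledad, Beatriz.
Soledad is living and takes 1/120.
Beatriz is living and takes 1/120.
Alonso is living and takes 1/30.
Ramiro is living and takes 2/15.
Yago is living and takes 2/15.
Pilar is living and takes 2/15.

Alonso 1/30; Beatriz 1/120; Catalina 1/30; Diego 1/15; Fernando 1/30; Nieves 1/60; Octavio 1/15; Pilar 2/15; Ramiro 2/15; Soledad 1/120; Ursula 1/3; Yago 2/15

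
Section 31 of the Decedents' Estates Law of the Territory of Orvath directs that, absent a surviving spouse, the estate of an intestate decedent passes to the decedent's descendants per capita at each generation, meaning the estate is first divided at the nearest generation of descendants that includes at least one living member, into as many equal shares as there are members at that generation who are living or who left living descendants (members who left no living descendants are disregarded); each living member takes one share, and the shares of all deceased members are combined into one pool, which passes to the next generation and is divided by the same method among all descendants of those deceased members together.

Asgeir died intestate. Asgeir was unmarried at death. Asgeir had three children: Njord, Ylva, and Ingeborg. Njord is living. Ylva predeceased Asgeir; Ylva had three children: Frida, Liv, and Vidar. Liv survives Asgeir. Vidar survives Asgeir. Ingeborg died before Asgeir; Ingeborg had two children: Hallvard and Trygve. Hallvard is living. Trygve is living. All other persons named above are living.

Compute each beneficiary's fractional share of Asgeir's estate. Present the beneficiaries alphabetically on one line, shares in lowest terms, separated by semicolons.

Frida 2/15; Hallvard 2/15; Liv 2/15; Njord 1/3; Trygve 2/15; Vidar 2/15

There is no surviving spouse, so the entire estate passes to Asgeir's descendants per capita at each generation.
At generation 1 (Njord, Ylva, Ingeborg) there are 3 shares of (1)/3 = 1/3 each.
Living: Njord — each takes 1/3.
Deceased: Ylva and Ingeborg. Their combined 2/3 is pooled and carried to generation 2.
At generation 2 (Frida, Liv, Vidar, Hallvard, Trygve) there are 5 shares of (2/3)/5 = 2/15 each.
Living: Frida, Liv, Vidar, Hallvard, and Trygve — each takes 2/15.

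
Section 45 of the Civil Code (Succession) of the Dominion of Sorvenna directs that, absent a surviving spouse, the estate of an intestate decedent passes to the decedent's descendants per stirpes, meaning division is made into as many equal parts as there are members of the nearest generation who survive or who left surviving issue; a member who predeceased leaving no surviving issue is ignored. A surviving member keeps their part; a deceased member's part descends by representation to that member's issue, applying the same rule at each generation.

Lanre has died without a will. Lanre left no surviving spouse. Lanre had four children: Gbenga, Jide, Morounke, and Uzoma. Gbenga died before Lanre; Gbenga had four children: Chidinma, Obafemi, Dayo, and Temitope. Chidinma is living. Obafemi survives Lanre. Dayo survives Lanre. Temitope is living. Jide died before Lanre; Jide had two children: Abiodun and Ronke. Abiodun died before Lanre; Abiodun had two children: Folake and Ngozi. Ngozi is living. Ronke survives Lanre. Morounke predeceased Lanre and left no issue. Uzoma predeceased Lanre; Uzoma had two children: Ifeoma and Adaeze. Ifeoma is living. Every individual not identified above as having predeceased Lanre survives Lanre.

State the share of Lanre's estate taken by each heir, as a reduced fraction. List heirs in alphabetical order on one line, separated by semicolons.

Adaeze 1/6; Chidinma 1/12; Dayo 1/12; Folake 1/12; Ifeoma 1/6; Ngozi 1/12; Obafemi 1/12; Ronke 1/6; Temitope 1/12

There is no surviving spouse, so the entire estate passes to Lanre's descendants per stirpes.
Morounke left no surviving issue, so that branch lapses and is disregarded.
The estate is divided into 3 equal shares of 1/3 among Gbenga, Jide, Uzoma.
Gbenga predeceased; the 1/3 allotted to Gbenga's branch passes to Gbenga's issue by representation.
The 1/3 is divided into 4 equal shares of 1/12 among Chidinma, Obafemi, Dayo, Temitope.
Chidinma is living and takes 1/12.
Obafemi is living and takes 1/12.
Dayo is living and takes 1/12.
Temitope is living and takes 1/12.
Jide predeceased; the 1/3 allotted to Jide's branch passes to Jide's issue by representation.
The 1/3 is divided into 2 equal shares of 1/6 among Abiodun, Ronke.
Abiodun predeceased; the 1/6 allotted to Abiodun's branch passes to Abiodun's issue by representation.
The 1/6 is divided into 2 equal shares of 1/12 among Folake, Ngozi.
Folake is living and takes 1/12.
Ngozi is living and takes 1/12.
Ronke is living and takes 1/6.
Uzoma predeceased; the 1/3 allotted to Uzoma's branch passes to Uzoma's issue by representation.
The 1/3 is divided into 2 equal shares of 1/6 among Ifeoma, Adaeze.
Ifeoma is living and takes 1/6.
Adaeze is living and takes 1/6.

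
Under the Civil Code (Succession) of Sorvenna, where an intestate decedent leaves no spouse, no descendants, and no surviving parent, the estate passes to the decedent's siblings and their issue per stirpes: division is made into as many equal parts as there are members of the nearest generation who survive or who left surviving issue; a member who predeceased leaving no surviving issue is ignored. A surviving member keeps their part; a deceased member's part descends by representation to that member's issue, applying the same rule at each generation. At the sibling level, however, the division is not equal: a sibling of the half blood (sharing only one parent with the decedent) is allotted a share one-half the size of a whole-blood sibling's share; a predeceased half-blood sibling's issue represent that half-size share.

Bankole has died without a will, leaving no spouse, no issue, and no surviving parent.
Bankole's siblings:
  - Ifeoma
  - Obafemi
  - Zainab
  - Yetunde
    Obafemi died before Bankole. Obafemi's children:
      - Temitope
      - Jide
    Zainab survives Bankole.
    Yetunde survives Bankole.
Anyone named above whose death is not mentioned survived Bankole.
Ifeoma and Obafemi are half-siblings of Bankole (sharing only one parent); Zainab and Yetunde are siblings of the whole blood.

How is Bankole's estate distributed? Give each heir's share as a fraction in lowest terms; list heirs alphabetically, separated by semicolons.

Ifeoma 1/6; Jide 1/12; Temitope 1/12; Yetunde 1/3; Zainab 1/3

No spouse, descendants, or parent survives, so the estate passes to Bankole's siblings per stirpes.
Half-blood siblings count for one-half the weight of whole-blood siblings at the initial division.
Dividing 1 in proportion to weights (total weight 3): Ifeoma (weight 1/2) → 1/6; Obafemi (weight 1/2) → 1/6; Zainab (weight 1) → 1/3; Yetunde (weight 1) → 1/3.
Ifeoma is living and takes 1/6.
Obafemi predeceased; the 1/6 allotted to Obafemi's branch passes to Obafemi's issue by representation.
The 1/6 is divided into 2 equal shares of 1/12 among Temitope, Jide.
Temitope is living and takes 1/12.
Jide is living and takes 1/12.
Zainab is living and takes 1/3.
Yetunde is living and takes 1/3.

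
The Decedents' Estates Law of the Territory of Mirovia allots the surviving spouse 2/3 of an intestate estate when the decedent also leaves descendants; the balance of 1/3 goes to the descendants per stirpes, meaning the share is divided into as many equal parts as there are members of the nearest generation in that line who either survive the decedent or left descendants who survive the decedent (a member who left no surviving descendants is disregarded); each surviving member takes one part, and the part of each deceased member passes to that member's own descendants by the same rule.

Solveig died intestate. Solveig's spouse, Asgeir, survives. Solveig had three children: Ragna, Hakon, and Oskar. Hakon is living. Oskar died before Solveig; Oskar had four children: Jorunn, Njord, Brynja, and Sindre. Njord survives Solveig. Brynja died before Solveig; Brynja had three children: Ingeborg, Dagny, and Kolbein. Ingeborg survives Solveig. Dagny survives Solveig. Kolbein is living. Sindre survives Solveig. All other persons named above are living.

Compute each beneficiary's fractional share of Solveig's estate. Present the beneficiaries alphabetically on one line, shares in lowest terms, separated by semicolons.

Asgeir, as surviving spouse, takes 2/3.
The remaining 1/3 passes to Solveig's descendants per stirpes.
The 1/3 is divided into 3 equal shares of 1/9 among Ragna, Hakon, Oskar.
Ragna is living and takes 1/9.
Hakon is living and takes 1/9.
Oskar predeceased; the 1/9 allotted to Oskar's branch passes to Oskar's issue by representation.
The 1/9 is divided into 4 equal shares of 1/36 among Jorunn, Njord, Brynja, Sindre.
Jorunn is living and takes 1/36.
Njord is living and takes 1/36.
Brynja predeceased; the 1/36 allotted to Brynja's branch passes to Brynja's issue by representation.
The 1/36 is divided into 3 equal shares of 1/108 among Ingeborg, Dagny, Kolbein.
Ingeborg is living and takes 1/108.
Dagny is living and takes 1/108.
Kolbein is living and takes 1/108.
Sindre is living and takes 1/36.

Asgeir 2/3; Dagny 1/108; Hakon 1/9; Ingeborg 1/108; Jorunn 1/36; Kolbein 1/108; Njord 1/36; Ragna 1/9; Sindre 1/36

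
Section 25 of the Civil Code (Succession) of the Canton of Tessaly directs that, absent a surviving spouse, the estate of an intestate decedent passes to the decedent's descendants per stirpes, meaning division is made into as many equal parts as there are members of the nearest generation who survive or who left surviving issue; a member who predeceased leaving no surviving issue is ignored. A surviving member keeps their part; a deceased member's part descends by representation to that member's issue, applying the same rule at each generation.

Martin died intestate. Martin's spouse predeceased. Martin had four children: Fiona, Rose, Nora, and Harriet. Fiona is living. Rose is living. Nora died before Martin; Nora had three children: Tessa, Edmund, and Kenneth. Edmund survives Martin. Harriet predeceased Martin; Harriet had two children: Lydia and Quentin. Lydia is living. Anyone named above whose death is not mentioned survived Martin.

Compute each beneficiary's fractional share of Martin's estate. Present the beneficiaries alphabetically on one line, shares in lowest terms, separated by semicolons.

There is no surviving spouse, so the entire estate passes to Martin's descendants per stirpes.
The estate is divided into 4 equal shares of 1/4 among Fiona, Rose, Nora, Harriet.
Fiona is living and takes 1/4.
Rose is living and takes 1/4.
Nora predeceased; the 1/4 allotted to Nora's branch passes to Nora's issue by representation.
The 1/4 is divided into 3 equal shares of 1/12 among Tessa, Edmund, Kenneth.
Tessa is living and takes 1/12.
Edmund is living and takes 1/12.
Kenneth is living and takes 1/12.
Harriet predeceased; the 1/4 allotted to Harriet's branch passes to Harriet's issue by representation.
The 1/4 is divided into 2 equal shares of 1/8 among Lydia, Quentin.
Lydia is living and takes 1/8.
Quentin is living and takes 1/8.

Edmund 1/12; Fiona 1/4; Kenneth 1/12; Lydia 1/8; Quentin 1/8; Rose 1/4; Tessa 1/12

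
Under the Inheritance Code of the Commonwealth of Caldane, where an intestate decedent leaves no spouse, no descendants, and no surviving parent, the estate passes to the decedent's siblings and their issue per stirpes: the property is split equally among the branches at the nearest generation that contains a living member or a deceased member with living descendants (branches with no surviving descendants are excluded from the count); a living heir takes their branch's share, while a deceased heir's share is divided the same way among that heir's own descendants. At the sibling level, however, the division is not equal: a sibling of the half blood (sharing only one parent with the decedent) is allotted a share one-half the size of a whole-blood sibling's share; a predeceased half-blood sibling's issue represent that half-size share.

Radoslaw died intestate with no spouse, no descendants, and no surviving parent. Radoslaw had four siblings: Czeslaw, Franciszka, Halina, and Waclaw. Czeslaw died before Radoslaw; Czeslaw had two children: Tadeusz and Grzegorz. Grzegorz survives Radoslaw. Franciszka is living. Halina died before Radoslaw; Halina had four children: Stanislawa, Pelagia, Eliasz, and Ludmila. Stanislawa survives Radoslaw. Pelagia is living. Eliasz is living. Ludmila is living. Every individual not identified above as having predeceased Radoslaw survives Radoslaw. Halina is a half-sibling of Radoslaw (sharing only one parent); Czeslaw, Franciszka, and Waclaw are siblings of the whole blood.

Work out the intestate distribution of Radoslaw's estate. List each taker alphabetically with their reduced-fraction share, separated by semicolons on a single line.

No spouse, descendants, or parent survives, so the estate passes to Radoslaw's siblings per stirpes.
Half-blood siblings count for one-half the weight of whole-blood siblings at the initial division.
Dividing 1 in proportion to weights (total weight 7/2): Czeslaw (weight 1) → 2/7; Franciszka (weight 1) → 2/7; Halina (weight 1/2) → 1/7; Waclaw (weight 1) → 2/7.
Czeslaw predeceased; the 2/7 allotted to Czeslaw's branch passes to Czeslaw's issue by representation.
The 2/7 is divided into 2 equal shares of 1/7 among Tadeusz, Grzegorz.
Tadeusz is living and takes 1/7.
Grzegorz is living and takes 1/7.
Franciszka is living and takes 2/7.
Halina predeceased; the 1/7 allotted to Halina's branch passes to Halina's issue by representation.
The 1/7 is divided into 4 equal shares of 1/28 among Stanislawa, Pelagia, Eliasz, Ludmila.
Stanislawa is living and takes 1/28.
Pelagia is living and takes 1/28.
Eliasz is living and takes 1/28.
Ludmila is living and takes 1/28.
Waclaw is living and takes 2/7.

Eliasz 1/28; Franciszka 2/7; Grzegorz 1/7; Ludmila 1/28; Pelagia 1/28; Stanislawa 1/28; Tadeusz 1/7; Waclaw 2/7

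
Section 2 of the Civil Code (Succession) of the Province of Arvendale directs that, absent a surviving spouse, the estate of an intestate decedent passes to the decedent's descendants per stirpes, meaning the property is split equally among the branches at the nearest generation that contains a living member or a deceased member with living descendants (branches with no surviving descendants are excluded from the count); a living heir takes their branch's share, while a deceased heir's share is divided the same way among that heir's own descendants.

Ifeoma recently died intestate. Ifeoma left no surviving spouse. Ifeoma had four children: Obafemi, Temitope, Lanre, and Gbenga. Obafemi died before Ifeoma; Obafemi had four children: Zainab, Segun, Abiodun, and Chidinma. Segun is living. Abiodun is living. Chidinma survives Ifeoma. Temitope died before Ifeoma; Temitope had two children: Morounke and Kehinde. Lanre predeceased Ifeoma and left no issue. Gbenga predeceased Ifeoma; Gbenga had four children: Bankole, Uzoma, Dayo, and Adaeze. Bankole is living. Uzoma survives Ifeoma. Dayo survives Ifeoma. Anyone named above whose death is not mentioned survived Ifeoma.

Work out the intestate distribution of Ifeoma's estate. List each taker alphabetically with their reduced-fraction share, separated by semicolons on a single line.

Abiodun 1/12; Adaeze 1/12; Bankole 1/12; Chidinma 1/12; Dayo 1/12; Kehinde 1/6; Morounke 1/6; Segun 1/12; Uzoma 1/12; Zainab 1/12

There is no surviving spouse, so the entire estate passes to Ifeoma's descendants per stirpes.
Lanre left no surviving issue, so that branch lapses and is disregarded.
The estate is divided into 3 equal shares of 1/3 among Obafemi, Temitope, Gbenga.
Obafemi predeceased; the 1/3 allotted to Obafemi's branch passes to Obafemi's issue by representation.
The 1/3 is divided into 4 equal shares of 1/12 among Zainab, Segun, Abiodun, Chidinma.
Zainab is living and takes 1/12.
Segun is living and takes 1/12.
Abiodun is living and takes 1/12.
Chidinma is living and takes 1/12.
Temitope predeceased; the 1/3 allotted to Temitope's branch passes to Temitope's issue by representation.
The 1/3 is divided into 2 equal shares of 1/6 among Morounke, Kehinde.
Morounke is living and takes 1/6.
Kehinde is living and takes 1/6.
Gbenga predeceased; the 1/3 allotted to Gbenga's branch passes to Gbenga's issue by representation.
The 1/3 is divided into 4 equal shares of 1/12 among Bankole, Uzoma, Dayo, Adaeze.
Bankole is living and takes 1/12.
Uzoma is living and takes 1/12.
Dayo is living and takes 1/12.
Adaeze is living and takes 1/12.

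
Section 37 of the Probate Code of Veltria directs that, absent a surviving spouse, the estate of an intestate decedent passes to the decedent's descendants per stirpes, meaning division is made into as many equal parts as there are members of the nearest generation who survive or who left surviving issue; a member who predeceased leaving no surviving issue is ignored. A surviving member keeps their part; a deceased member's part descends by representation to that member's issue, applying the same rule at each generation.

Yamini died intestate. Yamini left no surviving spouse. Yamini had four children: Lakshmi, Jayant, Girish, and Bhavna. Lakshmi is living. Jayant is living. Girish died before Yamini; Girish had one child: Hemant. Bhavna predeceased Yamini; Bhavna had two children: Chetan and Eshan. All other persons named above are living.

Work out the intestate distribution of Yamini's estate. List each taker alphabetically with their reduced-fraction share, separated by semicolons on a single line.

There is no surviving spouse, so the entire estate passes to Yamini's descendants per stirpes.
The estate is divided into 4 equal shares of 1/4 among Lakshmi, Jayant, Girish, Bhavna.
Lakshmi is living and takes 1/4.
Jayant is living and takes 1/4.
Girish predeceased; the 1/4 allotted to Girish's branch passes to Girish's issue by representation.
Hemant is the sole taker at this level and receives the full 1/4.
Bhavna predeceased; the 1/4 allotted to Bhavna's branch passes to Bhavna's issue by representation.
The 1/4 is divided into 2 equal shares of 1/8 among Chetan, Eshan.
Chetan is living and takes 1/8.
Eshan is living and takes 1/8.

Chetan 1/8; Eshan 1/8; Hemant 1/4; Jayant 1/4; Lakshmi 1/4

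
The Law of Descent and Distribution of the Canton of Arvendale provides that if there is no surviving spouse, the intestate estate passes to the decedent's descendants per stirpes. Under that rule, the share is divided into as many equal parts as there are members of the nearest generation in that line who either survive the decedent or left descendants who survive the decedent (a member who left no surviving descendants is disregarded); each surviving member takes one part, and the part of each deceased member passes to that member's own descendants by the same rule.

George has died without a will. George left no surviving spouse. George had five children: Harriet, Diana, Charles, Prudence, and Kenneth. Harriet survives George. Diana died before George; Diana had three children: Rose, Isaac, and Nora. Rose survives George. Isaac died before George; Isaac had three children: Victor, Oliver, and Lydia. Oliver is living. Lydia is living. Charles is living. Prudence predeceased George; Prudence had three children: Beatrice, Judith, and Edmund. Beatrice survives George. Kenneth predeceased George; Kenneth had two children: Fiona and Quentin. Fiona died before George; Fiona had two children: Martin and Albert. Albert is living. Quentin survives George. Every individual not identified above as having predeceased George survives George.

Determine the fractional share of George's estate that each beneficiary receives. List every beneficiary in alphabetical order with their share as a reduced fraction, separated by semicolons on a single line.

Albert 1/20; Beatrice 1/15; Charles 1/5; Edmund 1/15; Harriet 1/5; Judith 1/15; Lydia 1/45; Martin 1/20; Nora 1/15; Oliver 1/45; Quentin 1/10; Rose 1/15; Victor 1/45

There is no surviving spouse, so the entire estate passes to George's descendants per stirpes.
The estate is divided into 5 equal shares of 1/5 among Harriet, Diana, Charles, Prudence, Kenneth.
Harriet is living and takes 1/5.
Diana predeceased; the 1/5 allotted to Diana's branch passes to Diana's issue by representation.
The 1/5 is divided into 3 equal shares of 1/15 among Rose, Isaac, Nora.
Rose is living and takes 1/15.
Isaac predeceased; the 1/15 allotted to Isaac's branch passes to Isaac's issue by representation.
The 1/15 is divided into 3 equal shares of 1/45 among Victor, Oliver, Lydia.
Victor is living and takes 1/45.
Oliver is living and takes 1/45.
Lydia is living and takes 1/45.
Nora is living and takes 1/15.
Charles is living and takes 1/5.
Prudence predeceased; the 1/5 allotted to Prudence's branch passes to Prudence's issue by representation.
The 1/5 is divided into 3 equal shares of 1/15 among Beatrice, Judith, Edmund.
Beatrice is living and takes 1/15.
Judith is living and takes 1/15.
Edmund is living and takes 1/15.
Kenneth predeceased; the 1/5 allotted to Kenneth's branch passes to Kenneth's issue by representation.
The 1/5 is divided into 2 equal shares of 1/10 among Fiona, Quentin.
Fiona predeceased; the 1/10 allotted to Fiona's branch passes to Fiona's issue by representation.
The 1/10 is divided into 2 equal shares of 1/20 among Martin, Albert.
Martin is living and takes 1/20.
Albert is living and takes 1/20.
Quentin is living and takes 1/10.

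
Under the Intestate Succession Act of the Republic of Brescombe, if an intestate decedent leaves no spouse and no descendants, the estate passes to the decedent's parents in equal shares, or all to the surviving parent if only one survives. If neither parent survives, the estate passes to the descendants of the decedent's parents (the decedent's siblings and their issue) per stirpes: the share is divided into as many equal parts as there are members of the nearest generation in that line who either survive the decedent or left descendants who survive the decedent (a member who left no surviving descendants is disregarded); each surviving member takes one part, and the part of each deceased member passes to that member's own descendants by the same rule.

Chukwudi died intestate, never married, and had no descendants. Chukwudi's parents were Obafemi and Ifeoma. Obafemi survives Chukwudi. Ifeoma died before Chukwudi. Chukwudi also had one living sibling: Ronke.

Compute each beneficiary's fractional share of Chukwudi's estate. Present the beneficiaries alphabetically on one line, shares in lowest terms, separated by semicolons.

Only one parent, Obafemi, survives, so Obafemi takes the entire estate. The siblings take nothing because a surviving parent has priority.

Obafemi 1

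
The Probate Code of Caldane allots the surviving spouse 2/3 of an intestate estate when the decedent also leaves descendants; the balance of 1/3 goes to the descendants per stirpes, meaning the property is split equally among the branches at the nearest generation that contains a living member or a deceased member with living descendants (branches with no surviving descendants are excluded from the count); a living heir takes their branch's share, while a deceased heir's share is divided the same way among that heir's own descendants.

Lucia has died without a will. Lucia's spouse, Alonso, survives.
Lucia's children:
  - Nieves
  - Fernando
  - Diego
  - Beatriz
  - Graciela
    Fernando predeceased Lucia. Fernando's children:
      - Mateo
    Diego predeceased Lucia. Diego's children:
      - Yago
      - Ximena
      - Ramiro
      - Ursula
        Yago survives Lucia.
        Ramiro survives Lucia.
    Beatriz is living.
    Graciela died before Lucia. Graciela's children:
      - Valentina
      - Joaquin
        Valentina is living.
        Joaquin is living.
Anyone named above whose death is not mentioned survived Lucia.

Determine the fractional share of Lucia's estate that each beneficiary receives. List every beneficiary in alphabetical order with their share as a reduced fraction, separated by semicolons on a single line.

Alonso, as surviving spouse, takes 2/3.
The remaining 1/3 passes to Lucia's descendants per stirpes.
The 1/3 is divided into 5 equal shares of 1/15 among Nieves, Fernando, Diego, Beatriz, Graciela.
Nieves is living and takes 1/15.
Fernando predeceased; the 1/15 allotted to Fernando's branch passes to Fernando's issue by representation.
Mateo is the sole taker at this level and receives the full 1/15.
Diego predeceased; the 1/15 allotted to Diego's branch passes to Diego's issue by representation.
The 1/15 is divided into 4 equal shares of 1/60 among Yago, Ximena, Ramiro, Ursula.
Yago is living and takes 1/60.
Ximena is living and takes 1/60.
Ramiro is living and takes 1/60.
Ursula is living and takes 1/60.
Beatriz is living and takes 1/15.
Graciela predeceased; the 1/15 allotted to Graciela's branch passes to Graciela's issue by representation.
The 1/15 is divided into 2 equal shares of 1/30 among Valentina, Joaquin.
Valentina is living and takes 1/30.
Joaquin is living and takes 1/30.

Alonso 2/3; Beatriz 1/15; Joaquin 1/30; Mateo 1/15; Nieves 1/15; Ramiro 1/60; Ursula 1/60; Valentina 1/30; Ximena 1/60; Yago 1/60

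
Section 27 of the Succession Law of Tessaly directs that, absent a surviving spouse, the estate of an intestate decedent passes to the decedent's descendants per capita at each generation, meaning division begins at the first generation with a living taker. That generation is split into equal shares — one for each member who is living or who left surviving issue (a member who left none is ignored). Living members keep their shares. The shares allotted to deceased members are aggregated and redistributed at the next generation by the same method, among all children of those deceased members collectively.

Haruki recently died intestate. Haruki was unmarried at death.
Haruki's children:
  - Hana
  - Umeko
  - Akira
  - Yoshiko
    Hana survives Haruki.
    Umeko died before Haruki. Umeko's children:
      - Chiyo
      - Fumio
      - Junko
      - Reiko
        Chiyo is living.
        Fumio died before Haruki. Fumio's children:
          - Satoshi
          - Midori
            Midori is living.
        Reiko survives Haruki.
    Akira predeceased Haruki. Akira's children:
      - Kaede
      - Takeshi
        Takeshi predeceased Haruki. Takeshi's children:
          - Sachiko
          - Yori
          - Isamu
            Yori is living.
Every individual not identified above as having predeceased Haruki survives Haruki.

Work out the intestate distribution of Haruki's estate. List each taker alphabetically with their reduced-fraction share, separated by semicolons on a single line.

Chiyo 1/12; Hana 1/4; Isamu 1/30; Junko 1/12; Kaede 1/12; Midori 1/30; Reiko 1/12; Sachiko 1/30; Satoshi 1/30; Yori 1/30; Yoshiko 1/4

There is no surviving spouse, so the entire estate passes to Haruki's descendants per capita at each generation.
At generation 1 (Hana, Umeko, Akira, Yoshiko) there are 4 shares of (1)/4 = 1/4 each.
Living: Hana and Yoshiko — each takes 1/4.
Deceased: Umeko and Akira. Their combined 1/2 is pooled and carried to generation 2.
At generation 2 (Chiyo, Fumio, Junko, Reiko, Kaede, Takeshi) there are 6 shares of (1/2)/6 = 1/12 each.
Living: Chiyo, Junko, Reiko, and Kaede — each takes 1/12.
Deceased: Fumio and Takeshi. Their combined 1/6 is pooled and carried to generation 3.
At generation 3 (Satoshi, Midori, Sachiko, Yori, Isamu) there are 5 shares of (1/6)/5 = 1/30 each.
Living: Satoshi, Midori, Sachiko, Yori, and Isamu — each takes 1/30.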